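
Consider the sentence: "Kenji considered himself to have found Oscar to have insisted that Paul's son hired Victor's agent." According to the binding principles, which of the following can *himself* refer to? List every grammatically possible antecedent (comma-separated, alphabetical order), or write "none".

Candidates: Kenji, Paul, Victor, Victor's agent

Kenji

*himself* is a reflexive; Principle A requires it to be bound within its binding domain — the matrix clause.
— Kenji: subject of the matrix clause; c-commands the reflexive within its binding domain — allowed (Principle A).
— Paul: possessor inside the subject DP of the clause headed by 'hired'; does not c-command the reflexive — cannot bind it (Principle A).
— Victor: possessor inside the object DP of the clause headed by 'hired'; does not c-command the reflexive — cannot bind it (Principle A).
— Victor's agent: object of the clause headed by 'hired'; does not c-command the reflexive — cannot bind it (Principle A).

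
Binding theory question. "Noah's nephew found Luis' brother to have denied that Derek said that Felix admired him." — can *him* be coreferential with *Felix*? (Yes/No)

No

*him* is a pronoun; Principle B requires it to be free in its binding domain — the clause headed by 'admired'.
— Felix: subject of the clause headed by 'admired'; c-commands the pronoun within its binding domain — blocked (Principle B).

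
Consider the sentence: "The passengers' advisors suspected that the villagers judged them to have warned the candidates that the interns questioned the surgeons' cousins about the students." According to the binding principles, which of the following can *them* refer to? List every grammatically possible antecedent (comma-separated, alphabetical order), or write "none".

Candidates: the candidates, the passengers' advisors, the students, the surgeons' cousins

*them* is a pronoun; Principle B requires it to be free in its binding domain — the clause headed by 'judged'.
— the candidates: object of the clause headed by 'warned'; is c-commanded by the pronoun; coreference would bind this R-expression — blocked (Principle C).
— the passengers' advisors: subject of the matrix clause; c-commands the pronoun but lies outside its binding domain — allowed.
— the students: second object of the clause headed by 'questioned'; is c-commanded by the pronoun; coreference would bind this R-expression — blocked (Principle C).
— the surgeons' cousins: object of the clause headed by 'questioned'; is c-commanded by the pronoun; coreference would bind this R-expression — blocked (Principle C).

the passengers' advisors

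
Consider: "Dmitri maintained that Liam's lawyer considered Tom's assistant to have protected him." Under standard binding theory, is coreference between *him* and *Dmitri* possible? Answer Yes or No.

*Dmitri* is an R-expression; Principle C requires it to be free (not bound by any c-commanding expression).
— him: object of the clause headed by 'protected'; the pronoun does not c-command the R-expression — coreference allowed.

Yes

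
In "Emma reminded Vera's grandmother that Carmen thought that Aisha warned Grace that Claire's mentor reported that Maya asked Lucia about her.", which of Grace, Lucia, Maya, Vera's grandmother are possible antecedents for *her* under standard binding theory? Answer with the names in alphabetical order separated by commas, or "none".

*her* is a pronoun; Principle B requires it to be free in its binding domain — the clause headed by 'asked'.
— Grace: object of the clause headed by 'warned'; c-commands the pronoun but lies outside its binding domain — allowed.
— Lucia: object of the clause headed by 'asked'; c-commands the pronoun within its binding domain — blocked (Principle B).
— Maya: subject of the clause headed by 'asked'; c-commands the pronoun within its binding domain — blocked (Principle B).
— Vera's grandmother: object of the matrix clause; c-commands the pronoun but lies outside its binding domain — allowed.

Grace, Vera's grandmother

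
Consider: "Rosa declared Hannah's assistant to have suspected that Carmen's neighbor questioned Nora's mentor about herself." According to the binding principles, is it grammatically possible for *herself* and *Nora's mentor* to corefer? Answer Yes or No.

*herself* is a reflexive; Principle A requires it to be bound within its binding domain — the clause headed by 'questioned'.
— Nora's mentor: object of the clause headed by 'questioned'; c-commands the reflexive within its binding domain — allowed (Principle A).

Yes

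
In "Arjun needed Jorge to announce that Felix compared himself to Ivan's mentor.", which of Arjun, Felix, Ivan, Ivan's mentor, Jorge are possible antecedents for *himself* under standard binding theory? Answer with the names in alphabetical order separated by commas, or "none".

Felix

*himself* is a reflexive; Principle A requires it to be bound within its binding domain — the clause headed by 'compared'.
— Arjun: subject of the matrix clause; c-commands the reflexive but lies outside its binding domain — cannot bind it (Principle A).
— Felix: subject of the clause headed by 'compared'; c-commands the reflexive within its binding domain — allowed (Principle A).
— Ivan: possessor inside the second object DP of the clause headed by 'compared'; does not c-command the reflexive — cannot bind it (Principle A).
— Ivan's mentor: second object of the clause headed by 'compared'; does not c-command the reflexive — cannot bind it (Principle A).
— Jorge: subject of the clause headed by 'announce'; c-commands the reflexive but lies outside its binding domain — cannot bind it (Principle A).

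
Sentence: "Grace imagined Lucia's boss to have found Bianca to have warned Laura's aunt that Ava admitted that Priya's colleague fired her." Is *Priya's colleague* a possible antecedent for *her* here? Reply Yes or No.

No

*her* is a pronoun; Principle B requires it to be free in its binding domain — the clause headed by 'fired'.
— Priya's colleague: subject of the clause headed by 'fired'; c-commands the pronoun within its binding domain — blocked (Principle B).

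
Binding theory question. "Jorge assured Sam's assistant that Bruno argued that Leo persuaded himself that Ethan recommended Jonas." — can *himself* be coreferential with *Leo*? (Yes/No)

*himself* is a reflexive; Principle A requires it to be bound within its binding domain — the clause headed by 'persuaded'.
— Leo: subject of the clause headed by 'persuaded'; c-commands the reflexive within its binding domain — allowed (Principle A).

Yes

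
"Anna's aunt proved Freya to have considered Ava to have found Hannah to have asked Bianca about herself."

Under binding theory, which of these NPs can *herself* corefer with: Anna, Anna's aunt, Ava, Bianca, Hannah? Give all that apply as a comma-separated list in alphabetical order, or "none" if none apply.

*herself* is a reflexive; Principle A requires it to be bound within its binding domain — the clause headed by 'asked'.
— Anna: possessor inside the subject DP of the matrix clause; does not c-command the reflexive — cannot bind it (Principle A).
— Anna's aunt: subject of the matrix clause; c-commands the reflexive but lies outside its binding domain — cannot bind it (Principle A).
— Ava: subject of the clause headed by 'found'; c-commands the reflexive but lies outside its binding domain — cannot bind it (Principle A).
— Bianca: object of the clause headed by 'asked'; c-commands the reflexive within its binding domain — allowed (Principle A).
— Hannah: subject of the clause headed by 'asked'; c-commands the reflexive within its binding domain — allowed (Principle A).

Bianca, Hannah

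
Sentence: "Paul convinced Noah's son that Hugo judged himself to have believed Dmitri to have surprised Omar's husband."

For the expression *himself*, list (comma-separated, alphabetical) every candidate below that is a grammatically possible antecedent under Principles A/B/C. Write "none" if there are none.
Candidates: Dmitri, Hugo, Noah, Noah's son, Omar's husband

*himself* is a reflexive; Principle A requires it to be bound within its binding domain — the clause headed by 'judged'.
— Dmitri: subject of the clause headed by 'surprised'; does not c-command the reflexive — cannot bind it (Principle A).
— Hugo: subject of the clause headed by 'judged'; c-commands the reflexive within its binding domain — allowed (Principle A).
— Noah: possessor inside the object DP of the matrix clause; does not c-command the reflexive — cannot bind it (Principle A).
— Noah's son: object of the matrix clause; c-commands the reflexive but lies outside its binding domain — cannot bind it (Principle A).
— Omar's husband: object of the clause headed by 'surprised'; does not c-command the reflexive — cannot bind it (Principle A).

Hugo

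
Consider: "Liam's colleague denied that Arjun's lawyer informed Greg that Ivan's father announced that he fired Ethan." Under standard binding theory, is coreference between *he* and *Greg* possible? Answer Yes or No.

*Greg* is an R-expression; Principle C requires it to be free (not bound by any c-commanding expression).
— he: subject of the clause headed by 'fired'; the pronoun does not c-command the R-expression — coreference allowed.

Yes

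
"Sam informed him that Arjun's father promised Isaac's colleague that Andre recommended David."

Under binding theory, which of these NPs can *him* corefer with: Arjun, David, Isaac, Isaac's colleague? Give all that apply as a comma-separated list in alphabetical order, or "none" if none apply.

none

*him* is a pronoun; Principle B requires it to be free in its binding domain — the matrix clause.
— Arjun: possessor inside the subject DP of the clause headed by 'promised'; is c-commanded by the pronoun; coreference would bind this R-expression — blocked (Principle C).
— David: object of the clause headed by 'recommended'; is c-commanded by the pronoun; coreference would bind this R-expression — blocked (Principle C).
— Isaac: possessor inside the object DP of the clause headed by 'promised'; is c-commanded by the pronoun; coreference would bind this R-expression — blocked (Principle C).
— Isaac's colleague: object of the clause headed by 'promised'; is c-commanded by the pronoun; coreference would bind this R-expression — blocked (Principle C).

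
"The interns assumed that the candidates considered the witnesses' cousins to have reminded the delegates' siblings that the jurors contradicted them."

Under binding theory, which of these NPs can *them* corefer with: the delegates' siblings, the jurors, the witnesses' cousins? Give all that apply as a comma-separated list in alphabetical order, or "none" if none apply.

*them* is a pronoun; Principle B requires it to be free in its binding domain — the clause headed by 'contradicted'.
— the delegates' siblings: object of the clause headed by 'reminded'; c-commands the pronoun but lies outside its binding domain — allowed.
— the jurors: subject of the clause headed by 'contradicted'; c-commands the pronoun within its binding domain — blocked (Principle B).
— the witnesses' cousins: subject of the clause headed by 'reminded'; c-commands the pronoun but lies outside its binding domain — allowed.

the delegates' siblings, the witnesses' cousins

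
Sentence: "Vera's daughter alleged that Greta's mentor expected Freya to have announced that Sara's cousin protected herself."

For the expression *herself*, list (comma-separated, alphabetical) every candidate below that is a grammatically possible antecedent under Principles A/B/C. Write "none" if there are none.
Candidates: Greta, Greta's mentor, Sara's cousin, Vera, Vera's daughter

Sara's cousin

*herself* is a reflexive; Principle A requires it to be bound within its binding domain — the clause headed by 'protected'.
— Greta: possessor inside the subject DP of the clause headed by 'expected'; does not c-command the reflexive — cannot bind it (Principle A).
— Greta's mentor: subject of the clause headed by 'expected'; c-commands the reflexive but lies outside its binding domain — cannot bind it (Principle A).
— Sara's cousin: subject of the clause headed by 'protected'; c-commands the reflexive within its binding domain — allowed (Principle A).
— Vera: possessor inside the subject DP of the matrix clause; does not c-command the reflexive — cannot bind it (Principle A).
— Vera's daughter: subject of the matrix clause; c-commands the reflexive but lies outside its binding domain — cannot bind it (Principle A).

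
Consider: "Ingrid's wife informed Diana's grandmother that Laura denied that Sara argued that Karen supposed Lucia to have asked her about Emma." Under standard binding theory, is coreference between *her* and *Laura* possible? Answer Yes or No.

*Laura* is an R-expression; Principle C requires it to be free (not bound by any c-commanding expression).
— her: object of the clause headed by 'asked'; the pronoun does not c-command the R-expression — coreference allowed.

Yes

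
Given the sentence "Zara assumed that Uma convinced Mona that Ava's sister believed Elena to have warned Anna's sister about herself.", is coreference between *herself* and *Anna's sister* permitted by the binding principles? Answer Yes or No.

*herself* is a reflexive; Principle A requires it to be bound within its binding domain — the clause headed by 'warned'.
— Anna's sister: object of the clause headed by 'warned'; c-commands the reflexive within its binding domain — allowed (Principle A).

Yes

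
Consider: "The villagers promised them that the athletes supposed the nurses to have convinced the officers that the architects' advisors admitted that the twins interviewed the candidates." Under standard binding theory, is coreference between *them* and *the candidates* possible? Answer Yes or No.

No

*the candidates* is an R-expression; Principle C requires it to be free (not bound by any c-commanding expression).
— them: object of the matrix clause; the pronoun c-commands the R-expression — coreference blocked (Principle C).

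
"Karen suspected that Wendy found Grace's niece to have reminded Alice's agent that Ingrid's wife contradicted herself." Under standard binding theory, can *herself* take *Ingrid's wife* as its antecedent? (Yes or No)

Yes

*herself* is a reflexive; Principle A requires it to be bound within its binding domain — the clause headed by 'contradicted'.
— Ingrid's wife: subject of the clause headed by 'contradicted'; c-commands the reflexive within its binding domain — allowed (Principle A).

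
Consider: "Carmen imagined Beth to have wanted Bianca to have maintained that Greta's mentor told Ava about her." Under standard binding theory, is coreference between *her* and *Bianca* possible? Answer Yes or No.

Yes

*Bianca* is an R-expression; Principle C requires it to be free (not bound by any c-commanding expression).
— her: second object of the clause headed by 'told'; the pronoun does not c-command the R-expression — coreference allowed.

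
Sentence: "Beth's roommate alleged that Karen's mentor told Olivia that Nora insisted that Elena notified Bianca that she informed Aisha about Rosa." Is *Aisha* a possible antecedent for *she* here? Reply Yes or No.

*she* is a pronoun; Principle B requires it to be free in its binding domain — the clause headed by 'informed'.
— Aisha: object of the clause headed by 'informed'; is c-commanded by the pronoun; coreference would bind this R-expression — blocked (Principle C).

No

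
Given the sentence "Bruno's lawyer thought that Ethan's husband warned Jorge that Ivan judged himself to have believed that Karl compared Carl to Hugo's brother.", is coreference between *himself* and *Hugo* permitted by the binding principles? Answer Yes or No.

*himself* is a reflexive; Principle A requires it to be bound within its binding domain — the clause headed by 'judged'.
— Hugo: possessor inside the second object DP of the clause headed by 'compared'; does not c-command the reflexive — cannot bind it (Principle A).

No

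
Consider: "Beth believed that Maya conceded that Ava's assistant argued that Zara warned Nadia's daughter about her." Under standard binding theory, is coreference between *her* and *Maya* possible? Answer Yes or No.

*Maya* is an R-expression; Principle C requires it to be free (not bound by any c-commanding expression).
— her: second object of the clause headed by 'warned'; the pronoun does not c-command the R-expression — coreference allowed.

Yes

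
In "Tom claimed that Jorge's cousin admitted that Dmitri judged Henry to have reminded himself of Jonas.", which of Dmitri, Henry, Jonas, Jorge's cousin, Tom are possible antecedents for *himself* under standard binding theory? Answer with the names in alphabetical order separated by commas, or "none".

Henry

*himself* is a reflexive; Principle A requires it to be bound within its binding domain — the clause headed by 'reminded'.
— Dmitri: subject of the clause headed by 'judged'; c-commands the reflexive but lies outside its binding domain — cannot bind it (Principle A).
— Henry: subject of the clause headed by 'reminded'; c-commands the reflexive within its binding domain — allowed (Principle A).
— Jonas: second object of the clause headed by 'reminded'; does not c-command the reflexive — cannot bind it (Principle A).
— Jorge's cousin: subject of the clause headed by 'admitted'; c-commands the reflexive but lies outside its binding domain — cannot bind it (Principle A).
— Tom: subject of the matrix clause; c-commands the reflexive but lies outside its binding domain — cannot bind it (Principle A).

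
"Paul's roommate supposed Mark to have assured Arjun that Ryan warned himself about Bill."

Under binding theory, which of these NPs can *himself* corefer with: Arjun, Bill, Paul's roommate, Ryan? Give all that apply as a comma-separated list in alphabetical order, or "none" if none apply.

Ryan

*himself* is a reflexive; Principle A requires it to be bound within its binding domain — the clause headed by 'warned'.
— Arjun: object of the clause headed by 'assured'; c-commands the reflexive but lies outside its binding domain — cannot bind it (Principle A).
— Bill: second object of the clause headed by 'warned'; does not c-command the reflexive — cannot bind it (Principle A).
— Paul's roommate: subject of the matrix clause; c-commands the reflexive but lies outside its binding domain — cannot bind it (Principle A).
— Ryan: subject of the clause headed by 'warned'; c-commands the reflexive within its binding domain — allowed (Principle A).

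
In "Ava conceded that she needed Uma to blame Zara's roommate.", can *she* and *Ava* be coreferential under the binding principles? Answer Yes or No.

Yes

*Ava* is an R-expression; Principle C requires it to be free (not bound by any c-commanding expression).
— she: subject of the clause headed by 'needed'; the pronoun does not c-command the R-expression — coreference allowed.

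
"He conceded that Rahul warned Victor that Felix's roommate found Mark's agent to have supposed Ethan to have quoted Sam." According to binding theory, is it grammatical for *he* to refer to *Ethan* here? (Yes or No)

*Ethan* is an R-expression; Principle C requires it to be free (not bound by any c-commanding expression).
— he: subject of the matrix clause; the pronoun c-commands the R-expression — coreference blocked (Principle C).

No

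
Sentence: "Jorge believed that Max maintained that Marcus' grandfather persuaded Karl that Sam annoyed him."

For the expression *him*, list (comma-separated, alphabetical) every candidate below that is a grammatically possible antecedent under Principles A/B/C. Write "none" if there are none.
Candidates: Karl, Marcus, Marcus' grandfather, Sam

Karl, Marcus, Marcus' grandfather

*him* is a pronoun; Principle B requires it to be free in its binding domain — the clause headed by 'annoyed'.
— Karl: object of the clause headed by 'persuaded'; c-commands the pronoun but lies outside its binding domain — allowed.
— Marcus: possessor inside the subject DP of the clause headed by 'persuaded'; does not c-command the pronoun — Principle B does not apply; allowed.
— Marcus' grandfather: subject of the clause headed by 'persuaded'; c-commands the pronoun but lies outside its binding domain — allowed.
— Sam: subject of the clause headed by 'annoyed'; c-commands the pronoun within its binding domain — blocked (Principle B).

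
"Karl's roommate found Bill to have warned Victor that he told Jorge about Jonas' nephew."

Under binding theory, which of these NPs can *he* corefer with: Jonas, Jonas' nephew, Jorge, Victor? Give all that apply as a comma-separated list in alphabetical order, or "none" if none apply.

Victor

*he* is a pronoun; Principle B requires it to be free in its binding domain — the clause headed by 'told'.
— Jonas: possessor inside the second object DP of the clause headed by 'told'; is c-commanded by the pronoun; coreference would bind this R-expression — blocked (Principle C).
— Jonas' nephew: second object of the clause headed by 'told'; is c-commanded by the pronoun; coreference would bind this R-expression — blocked (Principle C).
— Jorge: object of the clause headed by 'told'; is c-commanded by the pronoun; coreference would bind this R-expression — blocked (Principle C).
— Victor: object of the clause headed by 'warned'; c-commands the pronoun but lies outside its binding domain — allowed.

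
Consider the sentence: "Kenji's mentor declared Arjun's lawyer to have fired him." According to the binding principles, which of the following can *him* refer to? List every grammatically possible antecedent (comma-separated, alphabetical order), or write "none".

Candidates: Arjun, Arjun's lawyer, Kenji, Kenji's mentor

*him* is a pronoun; Principle B requires it to be free in its binding domain — the clause headed by 'fired'.
— Arjun: possessor inside the subject DP of the clause headed by 'fired'; does not c-command the pronoun — Principle B does not apply; allowed.
— Arjun's lawyer: subject of the clause headed by 'fired'; c-commands the pronoun within its binding domain — blocked (Principle B).
— Kenji: possessor inside the subject DP of the matrix clause; does not c-command the pronoun — Principle B does not apply; allowed.
— Kenji's mentor: subject of the matrix clause; c-commands the pronoun but lies outside its binding domain — allowed.

Arjun, Kenji, Kenji's mentor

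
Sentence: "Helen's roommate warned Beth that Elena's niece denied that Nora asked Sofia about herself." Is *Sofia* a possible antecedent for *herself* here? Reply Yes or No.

Yes

*herself* is a reflexive; Principle A requires it to be bound within its binding domain — the clause headed by 'asked'.
— Sofia: object of the clause headed by 'asked'; c-commands the reflexive within its binding domain — allowed (Principle A).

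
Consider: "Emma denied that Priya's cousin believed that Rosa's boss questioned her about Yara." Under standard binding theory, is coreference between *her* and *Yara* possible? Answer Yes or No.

No

*Yara* is an R-expression; Principle C requires it to be free (not bound by any c-commanding expression).
— her: object of the clause headed by 'questioned'; the pronoun c-commands the R-expression — coreference blocked (Principle C).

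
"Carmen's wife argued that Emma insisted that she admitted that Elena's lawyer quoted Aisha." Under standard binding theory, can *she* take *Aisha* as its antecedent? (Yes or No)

No

*she* is a pronoun; Principle B requires it to be free in its binding domain — the clause headed by 'admitted'.
— Aisha: object of the clause headed by 'quoted'; is c-commanded by the pronoun; coreference would bind this R-expression — blocked (Principle C).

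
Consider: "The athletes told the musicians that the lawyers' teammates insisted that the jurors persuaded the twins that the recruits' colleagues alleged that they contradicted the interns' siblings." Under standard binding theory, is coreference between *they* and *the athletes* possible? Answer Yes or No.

Yes

*the athletes* is an R-expression; Principle C requires it to be free (not bound by any c-commanding expression).
— they: subject of the clause headed by 'contradicted'; the pronoun does not c-command the R-expression — coreference allowed.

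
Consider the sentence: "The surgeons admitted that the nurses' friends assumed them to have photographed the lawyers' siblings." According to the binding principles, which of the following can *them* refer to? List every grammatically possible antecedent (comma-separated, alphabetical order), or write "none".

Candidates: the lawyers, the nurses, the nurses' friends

the nurses

*them* is a pronoun; Principle B requires it to be free in its binding domain — the clause headed by 'assumed'.
— the lawyers: possessor inside the object DP of the clause headed by 'photographed'; is c-commanded by the pronoun; coreference would bind this R-expression — blocked (Principle C).
— the nurses: possessor inside the subject DP of the clause headed by 'assumed'; does not c-command the pronoun — Principle B does not apply; allowed.
— the nurses' friends: subject of the clause headed by 'assumed'; c-commands the pronoun within its binding domain — blocked (Principle B).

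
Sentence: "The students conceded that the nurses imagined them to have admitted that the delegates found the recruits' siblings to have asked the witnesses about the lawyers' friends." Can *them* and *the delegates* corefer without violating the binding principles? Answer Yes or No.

*the delegates* is an R-expression; Principle C requires it to be free (not bound by any c-commanding expression).
— them: subject of the clause headed by 'admitted'; the pronoun c-commands the R-expression — coreference blocked (Principle C).

No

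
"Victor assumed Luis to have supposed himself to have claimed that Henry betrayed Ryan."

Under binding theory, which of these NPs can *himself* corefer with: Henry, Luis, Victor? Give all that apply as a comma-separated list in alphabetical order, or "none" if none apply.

*himself* is a reflexive; Principle A requires it to be bound within its binding domain — the clause headed by 'supposed'.
— Henry: subject of the clause headed by 'betrayed'; does not c-command the reflexive — cannot bind it (Principle A).
— Luis: subject of the clause headed by 'supposed'; c-commands the reflexive within its binding domain — allowed (Principle A).
— Victor: subject of the matrix clause; c-commands the reflexive but lies outside its binding domain — cannot bind it (Principle A).

Luis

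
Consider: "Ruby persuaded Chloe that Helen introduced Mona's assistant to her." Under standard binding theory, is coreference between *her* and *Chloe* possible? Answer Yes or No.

Yes

*Chloe* is an R-expression; Principle C requires it to be free (not bound by any c-commanding expression).
— her: second object of the clause headed by 'introduced'; the pronoun does not c-command the R-expression — coreference allowed.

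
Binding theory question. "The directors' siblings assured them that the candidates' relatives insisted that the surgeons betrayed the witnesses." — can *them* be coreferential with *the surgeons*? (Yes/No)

*them* is a pronoun; Principle B requires it to be free in its binding domain — the matrix clause.
— the surgeons: subject of the clause headed by 'betrayed'; is c-commanded by the pronoun; coreference would bind this R-expression — blocked (Principle C).

No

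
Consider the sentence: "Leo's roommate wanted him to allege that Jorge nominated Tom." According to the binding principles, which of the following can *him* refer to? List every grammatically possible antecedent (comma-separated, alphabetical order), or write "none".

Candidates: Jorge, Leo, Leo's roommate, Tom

*him* is a pronoun; Principle B requires it to be free in its binding domain — the matrix clause.
— Jorge: subject of the clause headed by 'nominated'; is c-commanded by the pronoun; coreference would bind this R-expression — blocked (Principle C).
— Leo: possessor inside the subject DP of the matrix clause; does not c-command the pronoun — Principle B does not apply; allowed.
— Leo's roommate: subject of the matrix clause; c-commands the pronoun within its binding domain — blocked (Principle B).
— Tom: object of the clause headed by 'nominated'; is c-commanded by the pronoun; coreference would bind this R-expression — blocked (Principle C).

Leo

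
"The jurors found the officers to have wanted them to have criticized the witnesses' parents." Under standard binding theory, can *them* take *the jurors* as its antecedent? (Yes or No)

*them* is a pronoun; Principle B requires it to be free in its binding domain — the clause headed by 'wanted'.
— the jurors: subject of the matrix clause; c-commands the pronoun but lies outside its binding domain — allowed.

Yes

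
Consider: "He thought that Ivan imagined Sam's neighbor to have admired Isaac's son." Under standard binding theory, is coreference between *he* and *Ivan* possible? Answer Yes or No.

No

*Ivan* is an R-expression; Principle C requires it to be free (not bound by any c-commanding expression).
— he: subject of the matrix clause; the pronoun c-commands the R-expression — coreference blocked (Principle C).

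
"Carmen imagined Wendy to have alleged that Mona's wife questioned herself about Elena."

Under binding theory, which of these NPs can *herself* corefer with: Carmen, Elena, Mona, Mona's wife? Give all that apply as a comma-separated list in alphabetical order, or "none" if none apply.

Mona's wife

*herself* is a reflexive; Principle A requires it to be bound within its binding domain — the clause headed by 'questioned'.
— Carmen: subject of the matrix clause; c-commands the reflexive but lies outside its binding domain — cannot bind it (Principle A).
— Elena: second object of the clause headed by 'questioned'; does not c-command the reflexive — cannot bind it (Principle A).
— Mona: possessor inside the subject DP of the clause headed by 'questioned'; does not c-command the reflexive — cannot bind it (Principle A).
— Mona's wife: subject of the clause headed by 'questioned'; c-commands the reflexive within its binding domain — allowed (Principle A).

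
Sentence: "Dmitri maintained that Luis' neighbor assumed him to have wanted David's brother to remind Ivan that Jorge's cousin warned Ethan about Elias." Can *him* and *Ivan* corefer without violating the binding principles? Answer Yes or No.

No

*Ivan* is an R-expression; Principle C requires it to be free (not bound by any c-commanding expression).
— him: subject of the clause headed by 'wanted'; the pronoun c-commands the R-expression — coreference blocked (Principle C).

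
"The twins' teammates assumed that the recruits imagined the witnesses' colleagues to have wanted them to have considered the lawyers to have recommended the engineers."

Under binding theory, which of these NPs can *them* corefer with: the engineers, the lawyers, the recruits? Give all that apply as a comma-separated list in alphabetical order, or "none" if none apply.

*them* is a pronoun; Principle B requires it to be free in its binding domain — the clause headed by 'wanted'.
— the engineers: object of the clause headed by 'recommended'; is c-commanded by the pronoun; coreference would bind this R-expression — blocked (Principle C).
— the lawyers: subject of the clause headed by 'recommended'; is c-commanded by the pronoun; coreference would bind this R-expression — blocked (Principle C).
— the recruits: subject of the clause headed by 'imagined'; c-commands the pronoun but lies outside its binding domain — allowed.

the recruits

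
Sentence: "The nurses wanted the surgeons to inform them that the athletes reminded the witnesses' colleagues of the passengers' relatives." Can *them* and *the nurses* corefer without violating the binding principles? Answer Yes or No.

*the nurses* is an R-expression; Principle C requires it to be free (not bound by any c-commanding expression).
— them: object of the clause headed by 'inform'; the pronoun does not c-command the R-expression — coreference allowed.

Yes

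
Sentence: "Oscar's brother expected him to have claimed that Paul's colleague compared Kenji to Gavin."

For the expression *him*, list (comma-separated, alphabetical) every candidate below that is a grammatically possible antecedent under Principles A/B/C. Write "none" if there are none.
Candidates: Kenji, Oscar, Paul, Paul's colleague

*him* is a pronoun; Principle B requires it to be free in its binding domain — the matrix clause.
— Kenji: object of the clause headed by 'compared'; is c-commanded by the pronoun; coreference would bind this R-expression — blocked (Principle C).
— Oscar: possessor inside the subject DP of the matrix clause; does not c-command the pronoun — Principle B does not apply; allowed.
— Paul: possessor inside the subject DP of the clause headed by 'compared'; is c-commanded by the pronoun; coreference would bind this R-expression — blocked (Principle C).
— Paul's colleague: subject of the clause headed by 'compared'; is c-commanded by the pronoun; coreference would bind this R-expression — blocked (Principle C).

Oscar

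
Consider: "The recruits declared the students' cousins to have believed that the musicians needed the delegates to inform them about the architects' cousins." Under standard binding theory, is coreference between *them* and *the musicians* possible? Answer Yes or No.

Yes

*the musicians* is an R-expression; Principle C requires it to be free (not bound by any c-commanding expression).
— them: object of the clause headed by 'inform'; the pronoun does not c-command the R-expression — coreference allowed.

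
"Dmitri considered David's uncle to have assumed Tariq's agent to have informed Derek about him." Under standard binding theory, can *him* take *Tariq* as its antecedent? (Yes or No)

*him* is a pronoun; Principle B requires it to be free in its binding domain — the clause headed by 'informed'.
— Tariq: possessor inside the subject DP of the clause headed by 'informed'; does not c-command the pronoun — Principle B does not apply; allowed.

Yes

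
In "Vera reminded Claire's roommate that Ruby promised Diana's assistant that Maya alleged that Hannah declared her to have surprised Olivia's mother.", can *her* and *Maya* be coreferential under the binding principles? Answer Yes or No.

*Maya* is an R-expression; Principle C requires it to be free (not bound by any c-commanding expression).
— her: subject of the clause headed by 'surprised'; the pronoun does not c-command the R-expression — coreference allowed.

Yes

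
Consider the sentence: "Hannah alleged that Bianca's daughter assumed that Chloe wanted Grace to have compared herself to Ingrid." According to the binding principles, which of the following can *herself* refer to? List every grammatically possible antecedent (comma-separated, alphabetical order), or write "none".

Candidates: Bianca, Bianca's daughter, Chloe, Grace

*herself* is a reflexive; Principle A requires it to be bound within its binding domain — the clause headed by 'compared'.
— Bianca: possessor inside the subject DP of the clause headed by 'assumed'; does not c-command the reflexive — cannot bind it (Principle A).
— Bianca's daughter: subject of the clause headed by 'assumed'; c-commands the reflexive but lies outside its binding domain — cannot bind it (Principle A).
— Chloe: subject of the clause headed by 'wanted'; c-commands the reflexive but lies outside its binding domain — cannot bind it (Principle A).
— Grace: subject of the clause headed by 'compared'; c-commands the reflexive within its binding domain — allowed (Principle A).

Grace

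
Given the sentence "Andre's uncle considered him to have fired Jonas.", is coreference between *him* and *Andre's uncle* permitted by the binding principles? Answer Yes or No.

*him* is a pronoun; Principle B requires it to be free in its binding domain — the matrix clause.
— Andre's uncle: subject of the matrix clause; c-commands the pronoun within its binding domain — blocked (Principle B).

No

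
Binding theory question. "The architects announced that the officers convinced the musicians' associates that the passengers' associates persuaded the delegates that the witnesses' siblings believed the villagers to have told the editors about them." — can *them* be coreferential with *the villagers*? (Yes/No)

No

*them* is a pronoun; Principle B requires it to be free in its binding domain — the clause headed by 'told'.
— the villagers: subject of the clause headed by 'told'; c-commands the pronoun within its binding domain — blocked (Principle B).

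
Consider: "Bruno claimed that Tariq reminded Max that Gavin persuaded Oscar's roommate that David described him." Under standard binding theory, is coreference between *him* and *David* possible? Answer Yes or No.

No

*David* is an R-expression; Principle C requires it to be free (not bound by any c-commanding expression).
— him: object of the clause headed by 'described'; the R-expression locally c-commands the pronoun — coreference blocked (Principle B on the pronoun).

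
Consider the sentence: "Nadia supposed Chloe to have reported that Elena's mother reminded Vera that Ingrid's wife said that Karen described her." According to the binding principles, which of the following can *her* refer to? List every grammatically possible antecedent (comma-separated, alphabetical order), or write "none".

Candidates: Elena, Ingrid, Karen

Elena, Ingrid

*her* is a pronoun; Principle B requires it to be free in its binding domain — the clause headed by 'described'.
— Elena: possessor inside the subject DP of the clause headed by 'reminded'; does not c-command the pronoun — Principle B does not apply; allowed.
— Ingrid: possessor inside the subject DP of the clause headed by 'said'; does not c-command the pronoun — Principle B does not apply; allowed.
— Karen: subject of the clause headed by 'described'; c-commands the pronoun within its binding domain — blocked (Principle B).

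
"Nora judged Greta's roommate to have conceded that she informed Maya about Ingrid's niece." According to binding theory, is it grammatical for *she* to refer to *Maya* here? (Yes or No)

No

*Maya* is an R-expression; Principle C requires it to be free (not bound by any c-commanding expression).
— she: subject of the clause headed by 'informed'; the pronoun c-commands the R-expression — coreference blocked (Principle C).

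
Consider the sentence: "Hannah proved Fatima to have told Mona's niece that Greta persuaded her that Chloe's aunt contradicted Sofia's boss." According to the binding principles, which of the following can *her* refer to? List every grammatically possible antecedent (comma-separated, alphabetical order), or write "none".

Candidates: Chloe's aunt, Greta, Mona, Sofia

Mona

*her* is a pronoun; Principle B requires it to be free in its binding domain — the clause headed by 'persuaded'.
— Chloe's aunt: subject of the clause headed by 'contradicted'; is c-commanded by the pronoun; coreference would bind this R-expression — blocked (Principle C).
— Greta: subject of the clause headed by 'persuaded'; c-commands the pronoun within its binding domain — blocked (Principle B).
— Mona: possessor inside the object DP of the clause headed by 'told'; does not c-command the pronoun — Principle B does not apply; allowed.
— Sofia: possessor inside the object DP of the clause headed by 'contradicted'; is c-commanded by the pronoun; coreference would bind this R-expression — blocked (Principle C).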